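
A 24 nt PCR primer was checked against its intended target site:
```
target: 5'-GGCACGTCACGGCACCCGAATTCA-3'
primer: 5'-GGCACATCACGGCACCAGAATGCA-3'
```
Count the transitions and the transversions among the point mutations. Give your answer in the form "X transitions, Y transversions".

Transitions (purine↔purine or pyrimidine↔pyrimidine): 6 G→A.
Transversions (purine↔pyrimidine): 17 C→A, 22 T→G.

1 transition, 2 transversions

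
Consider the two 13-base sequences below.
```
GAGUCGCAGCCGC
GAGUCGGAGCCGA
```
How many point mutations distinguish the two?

2

Mismatches (1-based): position 7: C→G; position 13: C→A.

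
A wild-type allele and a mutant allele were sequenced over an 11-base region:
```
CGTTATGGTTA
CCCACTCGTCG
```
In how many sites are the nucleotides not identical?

7

Comparing position by position, 7 sites differ: 2 (G/C), 3 (T/C), 4 (T/A), 5 (A/C), 7 (G/C), 10 (T/C), 11 (A/G).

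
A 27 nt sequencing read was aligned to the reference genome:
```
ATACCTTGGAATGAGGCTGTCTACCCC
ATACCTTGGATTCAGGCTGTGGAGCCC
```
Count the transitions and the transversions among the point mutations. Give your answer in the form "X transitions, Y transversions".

0 transitions, 5 transversions

Mismatches (1-based):
base 11: A→T (purine→pyrimidine, transversion)
base 13: G→C (purine→pyrimidine, transversion)
base 21: C→G (pyrimidine→purine, transversion)
base 22: T→G (pyrimidine→purine, transversion)
base 24: C→G (pyrimidine→purine, transversion)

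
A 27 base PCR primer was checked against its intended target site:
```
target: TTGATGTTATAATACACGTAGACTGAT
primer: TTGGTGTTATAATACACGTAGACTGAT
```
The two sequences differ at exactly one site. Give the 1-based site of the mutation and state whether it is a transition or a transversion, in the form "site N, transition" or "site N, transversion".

site 4, transition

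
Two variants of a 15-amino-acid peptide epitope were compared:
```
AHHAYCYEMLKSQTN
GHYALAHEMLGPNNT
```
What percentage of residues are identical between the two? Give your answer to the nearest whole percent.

33%

10 positions differ (1, 3, 5, 6, 7, 11, 12, 13, 14, 15), so 5 of 15 match: 5/15 = 33.33%.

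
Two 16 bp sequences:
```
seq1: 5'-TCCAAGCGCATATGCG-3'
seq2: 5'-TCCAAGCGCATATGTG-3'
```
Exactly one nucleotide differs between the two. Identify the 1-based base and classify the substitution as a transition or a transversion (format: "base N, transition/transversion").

base 15, transition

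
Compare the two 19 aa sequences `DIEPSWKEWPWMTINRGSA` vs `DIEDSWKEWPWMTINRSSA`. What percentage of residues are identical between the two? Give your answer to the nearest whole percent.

Mismatches at positions 4, 17 (1-based): 2 of 19.
Identical positions: 17/19 = 89.47% → 89%.

89%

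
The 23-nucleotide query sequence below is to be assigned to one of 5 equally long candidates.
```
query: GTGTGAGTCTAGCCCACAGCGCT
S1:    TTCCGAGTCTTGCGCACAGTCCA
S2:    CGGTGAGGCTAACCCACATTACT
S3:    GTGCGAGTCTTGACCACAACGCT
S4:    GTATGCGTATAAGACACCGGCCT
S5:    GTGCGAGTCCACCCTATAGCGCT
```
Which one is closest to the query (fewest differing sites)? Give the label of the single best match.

Hamming distances to query — S1: 8; S2: 7; S3: 4; S4: 9; S5: 5.
Smallest is S3 with 4 mismatches.

S3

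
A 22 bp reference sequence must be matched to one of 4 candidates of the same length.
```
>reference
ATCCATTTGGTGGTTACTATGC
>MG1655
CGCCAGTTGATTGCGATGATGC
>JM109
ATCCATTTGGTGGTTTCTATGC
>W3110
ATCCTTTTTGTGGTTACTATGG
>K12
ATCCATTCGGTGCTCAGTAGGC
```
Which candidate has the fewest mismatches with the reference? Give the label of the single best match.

JM109

MG1655 differs at 9 positions; JM109 differs at 1 position; W3110 differs at 3 positions; K12 differs at 5 positions. The closest is JM109.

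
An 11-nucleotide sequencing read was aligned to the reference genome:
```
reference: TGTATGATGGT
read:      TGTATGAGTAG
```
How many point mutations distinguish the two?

Mismatches (1-based): site 8: T→G; site 9: G→T; site 10: G→A; site 11: T→G.

4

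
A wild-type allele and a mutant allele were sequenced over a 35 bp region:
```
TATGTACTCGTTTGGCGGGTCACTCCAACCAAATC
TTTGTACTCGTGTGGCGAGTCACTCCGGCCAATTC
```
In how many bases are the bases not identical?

Mismatches (1-based): base 2: A→T; base 12: T→G; base 18: G→A; base 27: A→G; base 28: A→G; base 33: A→T.

6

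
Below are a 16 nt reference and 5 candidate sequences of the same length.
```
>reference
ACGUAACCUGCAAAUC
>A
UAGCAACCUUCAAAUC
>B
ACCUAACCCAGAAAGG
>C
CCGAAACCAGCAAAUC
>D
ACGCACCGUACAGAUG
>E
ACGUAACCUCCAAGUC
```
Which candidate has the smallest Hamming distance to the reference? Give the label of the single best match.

E

Hamming distances to reference — A: 4; B: 6; C: 3; D: 6; E: 2.
Smallest is E with 2 mismatches.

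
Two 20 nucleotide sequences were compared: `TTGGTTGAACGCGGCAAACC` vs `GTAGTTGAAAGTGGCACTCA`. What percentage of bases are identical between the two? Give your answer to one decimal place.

65.0%

Mismatches at positions 1, 3, 10, 12, 17, 18, 20 (1-based): 7 of 20.
Identical positions: 13/20 = 65% → 65.0%.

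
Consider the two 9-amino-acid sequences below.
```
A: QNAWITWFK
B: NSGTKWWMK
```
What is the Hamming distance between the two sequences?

7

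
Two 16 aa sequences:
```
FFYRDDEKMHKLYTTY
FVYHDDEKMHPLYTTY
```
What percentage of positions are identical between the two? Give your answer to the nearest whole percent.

3 positions differ (2, 4, 11), so 13 of 16 match: 13/16 = 81.25%.

81%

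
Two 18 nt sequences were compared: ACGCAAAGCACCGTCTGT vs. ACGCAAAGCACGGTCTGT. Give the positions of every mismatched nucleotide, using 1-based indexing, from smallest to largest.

Differences at position 12 (C→G).

12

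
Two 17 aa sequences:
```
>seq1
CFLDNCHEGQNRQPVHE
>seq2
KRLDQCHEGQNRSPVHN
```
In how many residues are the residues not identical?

Mismatches (1-based): residue 1: C→K; residue 2: F→R; residue 5: N→Q; residue 13: Q→S; residue 17: E→N.

5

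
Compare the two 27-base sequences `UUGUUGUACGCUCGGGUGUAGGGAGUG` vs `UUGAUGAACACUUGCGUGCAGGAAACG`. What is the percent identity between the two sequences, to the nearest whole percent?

Mismatches at positions 4, 7, 10, 13, 15, 19, 23, 25, 26 (1-based): 9 of 27.
Identical positions: 18/27 = 66.67% → 67%.

67%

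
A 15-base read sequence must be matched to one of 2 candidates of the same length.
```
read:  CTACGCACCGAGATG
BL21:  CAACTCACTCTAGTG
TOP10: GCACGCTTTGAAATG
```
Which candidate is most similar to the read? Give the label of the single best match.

TOP10

BL21 differs at 7 positions; TOP10 differs at 6 positions. The closest is TOP10.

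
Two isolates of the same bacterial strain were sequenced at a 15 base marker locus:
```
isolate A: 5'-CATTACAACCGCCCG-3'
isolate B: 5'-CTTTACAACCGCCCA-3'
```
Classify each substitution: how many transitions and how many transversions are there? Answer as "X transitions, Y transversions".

Transitions (purine↔purine or pyrimidine↔pyrimidine): 15 G→A.
Transversions (purine↔pyrimidine): 2 A→T.

1 transition, 1 transversion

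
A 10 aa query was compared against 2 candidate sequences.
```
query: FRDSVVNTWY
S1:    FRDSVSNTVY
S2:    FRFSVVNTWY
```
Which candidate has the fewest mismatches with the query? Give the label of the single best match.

S2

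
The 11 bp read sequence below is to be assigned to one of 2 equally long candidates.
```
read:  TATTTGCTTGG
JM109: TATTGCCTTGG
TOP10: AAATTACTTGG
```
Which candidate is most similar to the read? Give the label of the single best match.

JM109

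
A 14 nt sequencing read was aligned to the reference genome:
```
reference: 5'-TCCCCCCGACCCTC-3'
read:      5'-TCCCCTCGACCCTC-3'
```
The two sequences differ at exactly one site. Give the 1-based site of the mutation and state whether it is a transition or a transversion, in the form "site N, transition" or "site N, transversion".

The sequences differ only at site 6: C→T (pyrimidine→pyrimidine), a transition.

site 6, transition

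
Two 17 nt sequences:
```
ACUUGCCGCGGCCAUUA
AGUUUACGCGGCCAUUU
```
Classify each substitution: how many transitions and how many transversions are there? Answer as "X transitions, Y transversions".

Mismatches (1-based):
base 2: C→G (pyrimidine→purine, transversion)
base 5: G→U (purine→pyrimidine, transversion)
base 6: C→A (pyrimidine→purine, transversion)
base 17: A→U (purine→pyrimidine, transversion)

0 transitions, 4 transversions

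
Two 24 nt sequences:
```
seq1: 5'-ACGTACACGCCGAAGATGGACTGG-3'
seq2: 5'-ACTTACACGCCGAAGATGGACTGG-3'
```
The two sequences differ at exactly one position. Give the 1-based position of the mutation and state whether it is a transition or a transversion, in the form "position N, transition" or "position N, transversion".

position 3, transversion

The sequences differ only at position 3: G→T (purine→pyrimidine), a transversion.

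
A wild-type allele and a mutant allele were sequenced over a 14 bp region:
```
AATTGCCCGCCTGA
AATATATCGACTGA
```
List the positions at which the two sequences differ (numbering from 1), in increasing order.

Scanning 1-based: 4: T/A; 5: G/T; 6: C/A; 7: C/T; 10: C/A.

4, 5, 6, 7, 10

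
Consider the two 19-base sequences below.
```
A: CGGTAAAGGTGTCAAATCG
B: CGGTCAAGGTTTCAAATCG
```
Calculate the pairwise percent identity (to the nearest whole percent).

Mismatches at positions 5, 11 (1-based): 2 of 19.
Identical positions: 17/19 = 89.47% → 89%.

89%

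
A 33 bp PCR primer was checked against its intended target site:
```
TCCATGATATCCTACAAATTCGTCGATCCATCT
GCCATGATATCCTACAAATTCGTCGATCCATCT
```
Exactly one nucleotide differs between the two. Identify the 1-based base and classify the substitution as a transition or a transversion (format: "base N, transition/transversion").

base 1, transversion

The sequences differ only at base 1: T→G (pyrimidine→purine), a transversion.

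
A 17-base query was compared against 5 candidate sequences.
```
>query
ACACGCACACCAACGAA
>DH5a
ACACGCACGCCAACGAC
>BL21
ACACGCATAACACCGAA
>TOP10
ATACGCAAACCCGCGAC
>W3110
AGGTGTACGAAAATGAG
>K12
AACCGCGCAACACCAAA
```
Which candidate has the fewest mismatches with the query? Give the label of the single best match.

Hamming distances to query — DH5a: 2; BL21: 3; TOP10: 5; W3110: 9; K12: 6.
Smallest is DH5a with 2 mismatches.

DH5a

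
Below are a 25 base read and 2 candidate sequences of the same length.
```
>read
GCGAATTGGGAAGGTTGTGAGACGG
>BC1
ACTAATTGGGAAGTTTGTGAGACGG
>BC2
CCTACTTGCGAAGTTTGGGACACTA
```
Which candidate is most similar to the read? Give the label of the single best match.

BC1 differs at 3 bases; BC2 differs at 9 bases. The closest is BC1.

BC1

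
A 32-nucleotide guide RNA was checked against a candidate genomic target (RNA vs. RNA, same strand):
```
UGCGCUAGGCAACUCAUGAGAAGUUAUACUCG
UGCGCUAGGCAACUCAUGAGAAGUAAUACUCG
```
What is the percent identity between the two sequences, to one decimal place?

1 position differs (25), so 31 of 32 match: 31/32 = 96.88%.

96.9%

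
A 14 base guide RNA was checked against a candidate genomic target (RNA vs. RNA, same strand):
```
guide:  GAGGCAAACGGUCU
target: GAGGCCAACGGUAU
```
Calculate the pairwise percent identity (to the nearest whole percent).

86%

Mismatches at positions 6, 13 (1-based): 2 of 14.
Identical positions: 12/14 = 85.71% → 86%.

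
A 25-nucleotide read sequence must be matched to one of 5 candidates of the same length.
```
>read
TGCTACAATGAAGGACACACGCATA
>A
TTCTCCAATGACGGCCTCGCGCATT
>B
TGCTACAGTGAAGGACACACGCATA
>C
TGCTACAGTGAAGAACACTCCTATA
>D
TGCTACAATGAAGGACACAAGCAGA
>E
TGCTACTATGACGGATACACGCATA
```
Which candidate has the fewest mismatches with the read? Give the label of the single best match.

B

Hamming distances to read — A: 7; B: 1; C: 5; D: 2; E: 3.
Smallest is B with 1 mismatch.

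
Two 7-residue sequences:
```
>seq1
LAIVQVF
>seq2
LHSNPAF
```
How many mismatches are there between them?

Mismatches (1-based): residue 2: A→H; residue 3: I→S; residue 4: V→N; residue 5: Q→P; residue 6: V→A.

5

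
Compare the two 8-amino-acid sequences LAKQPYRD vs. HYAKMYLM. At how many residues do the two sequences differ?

Mismatches (1-based): residue 1: L→H; residue 2: A→Y; residue 3: K→A; residue 4: Q→K; residue 5: P→M; residue 7: R→L; residue 8: D→M.

7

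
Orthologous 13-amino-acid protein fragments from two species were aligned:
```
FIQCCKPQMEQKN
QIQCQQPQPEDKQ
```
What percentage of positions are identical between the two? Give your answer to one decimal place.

6 positions differ (1, 5, 6, 9, 11, 13), so 7 of 13 match: 7/13 = 53.85%.

53.8%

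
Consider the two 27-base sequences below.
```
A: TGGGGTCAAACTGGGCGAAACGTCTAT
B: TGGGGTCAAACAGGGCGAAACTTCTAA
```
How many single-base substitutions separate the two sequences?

The sequences differ at positions 12, 22, 27 (1-based) — 3 in total.

3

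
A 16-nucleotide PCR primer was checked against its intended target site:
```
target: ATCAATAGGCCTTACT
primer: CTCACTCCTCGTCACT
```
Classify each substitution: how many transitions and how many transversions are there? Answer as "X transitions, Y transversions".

Mismatches (1-based):
site 1: A→C (purine→pyrimidine, transversion)
site 5: A→C (purine→pyrimidine, transversion)
site 7: A→C (purine→pyrimidine, transversion)
site 8: G→C (purine→pyrimidine, transversion)
site 9: G→T (purine→pyrimidine, transversion)
site 11: C→G (pyrimidine→purine, transversion)
site 13: T→C (pyrimidine→pyrimidine, transition)

1 transition, 6 transversions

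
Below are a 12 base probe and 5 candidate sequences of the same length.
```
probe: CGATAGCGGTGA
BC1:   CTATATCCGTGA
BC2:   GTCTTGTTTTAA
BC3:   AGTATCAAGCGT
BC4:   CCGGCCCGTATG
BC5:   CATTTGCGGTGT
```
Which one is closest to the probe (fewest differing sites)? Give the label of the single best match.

Hamming distances to probe — BC1: 3; BC2: 8; BC3: 9; BC4: 9; BC5: 4.
Smallest is BC1 with 3 mismatches.

BC1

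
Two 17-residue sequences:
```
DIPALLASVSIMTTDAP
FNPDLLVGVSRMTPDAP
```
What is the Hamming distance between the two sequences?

Comparing position by position, 7 positions differ: 1 (D/F), 2 (I/N), 4 (A/D), 7 (A/V), 8 (S/G), 11 (I/R), 14 (T/P).

7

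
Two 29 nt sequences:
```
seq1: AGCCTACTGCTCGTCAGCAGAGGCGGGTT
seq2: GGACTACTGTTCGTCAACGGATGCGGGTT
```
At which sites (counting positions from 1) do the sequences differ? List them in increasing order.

1, 3, 10, 17, 19, 22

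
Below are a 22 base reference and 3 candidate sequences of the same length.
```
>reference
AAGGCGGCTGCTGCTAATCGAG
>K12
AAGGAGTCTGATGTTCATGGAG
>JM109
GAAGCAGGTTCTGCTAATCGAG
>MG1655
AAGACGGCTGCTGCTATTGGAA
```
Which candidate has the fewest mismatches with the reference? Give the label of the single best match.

MG1655

K12 differs at 6 sites; JM109 differs at 5 sites; MG1655 differs at 4 sites. The closest is MG1655.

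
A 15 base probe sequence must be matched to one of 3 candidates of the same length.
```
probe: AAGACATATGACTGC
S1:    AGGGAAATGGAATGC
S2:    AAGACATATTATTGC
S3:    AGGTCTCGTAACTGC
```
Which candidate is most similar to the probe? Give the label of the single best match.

S2

S1 differs at 7 sites; S2 differs at 2 sites; S3 differs at 6 sites. The closest is S2.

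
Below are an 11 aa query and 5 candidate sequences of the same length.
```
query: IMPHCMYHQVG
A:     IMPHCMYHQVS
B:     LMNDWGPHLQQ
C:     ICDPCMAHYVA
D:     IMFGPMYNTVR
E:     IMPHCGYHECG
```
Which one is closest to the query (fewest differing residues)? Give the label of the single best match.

Hamming distances to query — A: 1; B: 9; C: 6; D: 6; E: 3.
Smallest is A with 1 mismatch.

A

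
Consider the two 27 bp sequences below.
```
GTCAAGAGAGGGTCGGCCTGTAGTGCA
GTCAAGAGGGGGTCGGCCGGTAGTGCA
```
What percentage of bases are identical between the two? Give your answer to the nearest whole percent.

93%

Mismatches at positions 9, 19 (1-based): 2 of 27.
Identical positions: 25/27 = 92.59% → 93%.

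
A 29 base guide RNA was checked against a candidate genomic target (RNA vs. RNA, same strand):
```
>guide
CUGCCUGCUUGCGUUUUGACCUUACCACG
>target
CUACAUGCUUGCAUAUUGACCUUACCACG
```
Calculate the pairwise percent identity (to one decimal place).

86.2%

4 positions differ (3, 5, 13, 15), so 25 of 29 match: 25/29 = 86.21%.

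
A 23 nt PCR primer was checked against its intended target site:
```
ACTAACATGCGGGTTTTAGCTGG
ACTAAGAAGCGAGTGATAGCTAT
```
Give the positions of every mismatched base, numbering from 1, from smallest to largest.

Scanning 1-based: 6: C/G; 8: T/A; 12: G/A; 15: T/G; 16: T/A; 22: G/A; 23: G/T.

6, 8, 12, 15, 16, 22, 23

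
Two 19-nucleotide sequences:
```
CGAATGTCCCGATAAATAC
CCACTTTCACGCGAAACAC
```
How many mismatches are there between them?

7

The sequences differ at bases 2, 4, 6, 9, 12, 13, 17 (1-based) — 7 in total.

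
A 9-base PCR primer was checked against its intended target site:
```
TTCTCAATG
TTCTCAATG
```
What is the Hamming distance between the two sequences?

0

The two sequences are identical at every position.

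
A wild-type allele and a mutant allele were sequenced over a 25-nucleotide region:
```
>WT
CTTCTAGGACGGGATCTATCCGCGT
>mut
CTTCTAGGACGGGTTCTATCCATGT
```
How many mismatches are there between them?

3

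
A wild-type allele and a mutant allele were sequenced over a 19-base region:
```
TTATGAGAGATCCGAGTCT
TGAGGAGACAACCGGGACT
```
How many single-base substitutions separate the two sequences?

Mismatches (1-based): base 2: T→G; base 4: T→G; base 9: G→C; base 11: T→A; base 15: A→G; base 17: T→A.

6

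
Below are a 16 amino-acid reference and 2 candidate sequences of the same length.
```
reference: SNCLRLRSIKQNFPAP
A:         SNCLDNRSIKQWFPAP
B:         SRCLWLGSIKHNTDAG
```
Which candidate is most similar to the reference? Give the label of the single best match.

A

Hamming distances to reference — A: 3; B: 7.
Smallest is A with 3 mismatches.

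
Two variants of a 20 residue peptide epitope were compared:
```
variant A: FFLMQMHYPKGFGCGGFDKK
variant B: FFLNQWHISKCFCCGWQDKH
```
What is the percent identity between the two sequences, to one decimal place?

55.0%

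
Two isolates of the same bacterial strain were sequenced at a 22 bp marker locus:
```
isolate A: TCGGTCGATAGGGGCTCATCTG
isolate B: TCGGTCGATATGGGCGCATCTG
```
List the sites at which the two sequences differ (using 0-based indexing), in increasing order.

10, 15

Differences at site 10 (G→T), site 15 (T→G).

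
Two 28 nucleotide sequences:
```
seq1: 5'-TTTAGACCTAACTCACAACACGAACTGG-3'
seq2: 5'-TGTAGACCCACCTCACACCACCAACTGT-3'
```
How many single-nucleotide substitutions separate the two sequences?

6

Mismatches (1-based): base 2: T→G; base 9: T→C; base 11: A→C; base 18: A→C; base 22: G→C; base 28: G→T.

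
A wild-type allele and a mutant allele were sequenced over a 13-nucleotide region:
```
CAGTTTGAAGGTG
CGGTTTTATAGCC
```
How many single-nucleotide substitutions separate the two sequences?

6

Mismatches (1-based): position 2: A→G; position 7: G→T; position 9: A→T; position 10: G→A; position 12: T→C; position 13: G→C.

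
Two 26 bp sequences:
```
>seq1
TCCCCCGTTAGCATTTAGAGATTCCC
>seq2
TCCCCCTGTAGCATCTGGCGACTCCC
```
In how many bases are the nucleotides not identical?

6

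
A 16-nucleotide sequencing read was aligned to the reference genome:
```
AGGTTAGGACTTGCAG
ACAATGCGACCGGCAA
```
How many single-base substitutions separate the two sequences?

8

Comparing position by position, 8 bases differ: 2 (G/C), 3 (G/A), 4 (T/A), 6 (A/G), 7 (G/C), 11 (T/C), 12 (T/G), 16 (G/A).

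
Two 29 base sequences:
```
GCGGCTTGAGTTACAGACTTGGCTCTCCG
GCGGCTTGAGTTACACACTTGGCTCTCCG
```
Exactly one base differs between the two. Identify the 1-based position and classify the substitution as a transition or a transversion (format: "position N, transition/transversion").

Position 16 changes G→C. G is a purine and C is a pyrimidine, so this is a transversion.

position 16, transversion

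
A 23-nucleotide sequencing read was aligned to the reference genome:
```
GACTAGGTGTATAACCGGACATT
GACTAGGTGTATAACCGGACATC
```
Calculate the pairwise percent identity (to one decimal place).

95.7%

Mismatch at position 23 (1-based): 1 of 23.
Identical positions: 22/23 = 95.65% → 95.7%.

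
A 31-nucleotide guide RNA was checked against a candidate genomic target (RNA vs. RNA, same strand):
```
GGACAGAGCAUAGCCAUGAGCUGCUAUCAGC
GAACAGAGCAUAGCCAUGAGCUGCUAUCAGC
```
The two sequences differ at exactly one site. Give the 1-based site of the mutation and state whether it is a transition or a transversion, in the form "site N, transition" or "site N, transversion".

site 2, transition

Site 2 changes G→A. G is a purine and A is a purine, so this is a transition.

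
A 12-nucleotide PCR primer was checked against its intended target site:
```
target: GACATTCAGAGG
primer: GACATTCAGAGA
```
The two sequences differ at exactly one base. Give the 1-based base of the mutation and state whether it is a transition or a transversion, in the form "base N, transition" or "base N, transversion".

Base 12 changes G→A. G is a purine and A is a purine, so this is a transition.

base 12, transition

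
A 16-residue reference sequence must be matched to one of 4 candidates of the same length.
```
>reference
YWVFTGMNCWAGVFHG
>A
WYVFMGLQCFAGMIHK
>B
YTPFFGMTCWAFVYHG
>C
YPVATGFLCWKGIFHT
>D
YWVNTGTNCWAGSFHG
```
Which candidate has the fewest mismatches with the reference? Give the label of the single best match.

D

Hamming distances to reference — A: 9; B: 6; C: 7; D: 3.
Smallest is D with 3 mismatches.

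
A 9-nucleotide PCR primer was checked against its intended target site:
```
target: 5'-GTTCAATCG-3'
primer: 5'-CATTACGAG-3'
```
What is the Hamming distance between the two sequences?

Comparing position by position, 6 sites differ: 1 (G/C), 2 (T/A), 4 (C/T), 6 (A/C), 7 (T/G), 8 (C/A).

6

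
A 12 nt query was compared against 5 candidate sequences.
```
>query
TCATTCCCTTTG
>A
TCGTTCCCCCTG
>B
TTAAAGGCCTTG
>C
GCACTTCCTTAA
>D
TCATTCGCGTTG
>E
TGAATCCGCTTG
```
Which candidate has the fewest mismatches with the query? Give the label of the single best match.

D

A differs at 3 bases; B differs at 6 bases; C differs at 5 bases; D differs at 2 bases; E differs at 4 bases. The closest is D.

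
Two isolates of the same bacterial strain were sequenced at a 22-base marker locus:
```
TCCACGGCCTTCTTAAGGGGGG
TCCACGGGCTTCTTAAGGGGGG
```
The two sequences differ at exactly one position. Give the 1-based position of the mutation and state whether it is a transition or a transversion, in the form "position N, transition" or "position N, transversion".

position 8, transversion

Position 8 changes C→G. C is a pyrimidine and G is a purine, so this is a transversion.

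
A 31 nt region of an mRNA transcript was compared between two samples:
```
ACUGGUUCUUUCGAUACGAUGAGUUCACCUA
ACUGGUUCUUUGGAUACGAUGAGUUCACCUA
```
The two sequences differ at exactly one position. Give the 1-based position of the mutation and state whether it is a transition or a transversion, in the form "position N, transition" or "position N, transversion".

Position 12 changes C→G. C is a pyrimidine and G is a purine, so this is a transversion.

position 12, transversion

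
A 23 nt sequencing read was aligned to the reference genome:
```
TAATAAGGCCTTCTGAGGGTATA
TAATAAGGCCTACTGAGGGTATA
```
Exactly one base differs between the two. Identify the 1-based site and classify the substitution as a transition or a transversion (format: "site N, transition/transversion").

Site 12 changes T→A. T is a pyrimidine and A is a purine, so this is a transversion.

site 12, transversion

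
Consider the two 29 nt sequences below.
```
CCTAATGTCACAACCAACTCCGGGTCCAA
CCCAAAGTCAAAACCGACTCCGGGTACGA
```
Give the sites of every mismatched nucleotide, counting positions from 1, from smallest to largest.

Scanning 1-based: 3: T/C; 6: T/A; 11: C/A; 16: A/G; 26: C/A; 28: A/G.

3, 6, 11, 16, 26, 28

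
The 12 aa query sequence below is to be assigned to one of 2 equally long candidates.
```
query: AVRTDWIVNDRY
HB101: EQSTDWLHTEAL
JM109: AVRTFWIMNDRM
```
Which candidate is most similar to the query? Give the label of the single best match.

JM109

HB101 differs at 9 residues; JM109 differs at 3 residues. The closest is JM109.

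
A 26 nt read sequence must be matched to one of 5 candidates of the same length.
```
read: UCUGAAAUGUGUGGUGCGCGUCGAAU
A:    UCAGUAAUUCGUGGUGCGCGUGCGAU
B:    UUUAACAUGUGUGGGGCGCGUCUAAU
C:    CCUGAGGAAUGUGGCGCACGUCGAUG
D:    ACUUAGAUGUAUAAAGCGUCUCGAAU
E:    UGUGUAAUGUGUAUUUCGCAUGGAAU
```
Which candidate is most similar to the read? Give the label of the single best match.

A differs at 7 sites; B differs at 5 sites; C differs at 9 sites; D differs at 9 sites; E differs at 7 sites. The closest is B.

B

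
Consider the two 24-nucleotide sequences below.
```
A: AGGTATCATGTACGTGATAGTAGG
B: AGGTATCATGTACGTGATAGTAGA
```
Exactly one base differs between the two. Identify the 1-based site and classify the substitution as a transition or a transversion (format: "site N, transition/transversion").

The sequences differ only at site 24: G→A (purine→purine), a transition.

site 24, transition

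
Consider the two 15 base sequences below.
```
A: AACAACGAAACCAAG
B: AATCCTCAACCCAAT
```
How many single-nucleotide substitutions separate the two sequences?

Comparing position by position, 7 sites differ: 3 (C/T), 4 (A/C), 5 (A/C), 6 (C/T), 7 (G/C), 10 (A/C), 15 (G/T).

7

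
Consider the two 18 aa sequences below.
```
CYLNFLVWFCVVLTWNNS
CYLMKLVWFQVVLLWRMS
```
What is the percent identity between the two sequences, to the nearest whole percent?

6 positions differ (4, 5, 10, 14, 16, 17), so 12 of 18 match: 12/18 = 66.67%.

67%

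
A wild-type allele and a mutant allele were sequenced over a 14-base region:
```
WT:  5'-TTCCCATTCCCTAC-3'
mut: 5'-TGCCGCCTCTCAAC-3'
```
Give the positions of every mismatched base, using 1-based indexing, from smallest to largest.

Differences at position 2 (T→G), position 5 (C→G), position 6 (A→C), position 7 (T→C), position 10 (C→T), position 12 (T→A).

2, 5, 6, 7, 10, 12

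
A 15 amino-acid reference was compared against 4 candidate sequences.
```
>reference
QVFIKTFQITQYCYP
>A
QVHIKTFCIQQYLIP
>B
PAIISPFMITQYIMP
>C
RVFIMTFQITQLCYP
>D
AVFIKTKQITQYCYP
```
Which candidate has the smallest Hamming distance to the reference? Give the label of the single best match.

A differs at 5 residues; B differs at 8 residues; C differs at 3 residues; D differs at 2 residues. The closest is D.

D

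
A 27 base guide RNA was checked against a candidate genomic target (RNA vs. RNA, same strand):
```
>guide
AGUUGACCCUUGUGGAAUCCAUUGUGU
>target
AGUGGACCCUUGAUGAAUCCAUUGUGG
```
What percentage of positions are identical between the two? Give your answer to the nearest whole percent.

85%

4 positions differ (4, 13, 14, 27), so 23 of 27 match: 23/27 = 85.19%.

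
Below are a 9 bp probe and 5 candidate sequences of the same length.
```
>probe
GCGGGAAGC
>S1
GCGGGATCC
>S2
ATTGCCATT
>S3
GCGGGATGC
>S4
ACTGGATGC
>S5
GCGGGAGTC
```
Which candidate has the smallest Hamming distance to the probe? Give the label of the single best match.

S3

S1 differs at 2 positions; S2 differs at 7 positions; S3 differs at 1 position; S4 differs at 3 positions; S5 differs at 2 positions. The closest is S3.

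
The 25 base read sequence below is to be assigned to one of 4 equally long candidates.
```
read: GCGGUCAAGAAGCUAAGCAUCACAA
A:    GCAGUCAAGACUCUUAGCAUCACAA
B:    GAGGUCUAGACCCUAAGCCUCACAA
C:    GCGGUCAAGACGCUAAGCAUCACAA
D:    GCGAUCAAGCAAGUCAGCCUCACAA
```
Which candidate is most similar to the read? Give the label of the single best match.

C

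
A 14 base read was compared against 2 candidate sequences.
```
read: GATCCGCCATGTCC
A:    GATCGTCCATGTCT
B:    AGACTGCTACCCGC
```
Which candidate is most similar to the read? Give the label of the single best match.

Hamming distances to read — A: 3; B: 9.
Smallest is A with 3 mismatches.

A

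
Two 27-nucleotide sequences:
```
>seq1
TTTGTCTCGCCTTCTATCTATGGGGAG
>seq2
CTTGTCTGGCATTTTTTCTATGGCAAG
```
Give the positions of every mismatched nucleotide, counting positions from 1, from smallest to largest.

Scanning 1-based: 1: T/C; 8: C/G; 11: C/A; 14: C/T; 16: A/T; 24: G/C; 25: G/A.

1, 8, 11, 14, 16, 24, 25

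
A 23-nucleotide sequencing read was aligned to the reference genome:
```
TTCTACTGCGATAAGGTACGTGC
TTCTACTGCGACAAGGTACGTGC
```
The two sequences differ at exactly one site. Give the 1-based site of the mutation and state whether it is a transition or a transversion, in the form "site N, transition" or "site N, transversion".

Site 12 changes T→C. T is a pyrimidine and C is a pyrimidine, so this is a transition.

site 12, transition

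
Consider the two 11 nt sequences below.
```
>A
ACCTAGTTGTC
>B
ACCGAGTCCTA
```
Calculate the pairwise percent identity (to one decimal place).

Mismatches at positions 4, 8, 9, 11 (1-based): 4 of 11.
Identical positions: 7/11 = 63.64% → 63.6%.

63.6%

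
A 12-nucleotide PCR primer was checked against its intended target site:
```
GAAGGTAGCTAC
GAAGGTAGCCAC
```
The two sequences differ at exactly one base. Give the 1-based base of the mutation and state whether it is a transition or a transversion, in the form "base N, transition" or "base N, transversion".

base 10, transition

The sequences differ only at base 10: T→C (pyrimidine→pyrimidine), a transition.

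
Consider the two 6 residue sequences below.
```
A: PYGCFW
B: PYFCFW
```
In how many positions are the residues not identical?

Mismatches (1-based): position 3: G→F.

1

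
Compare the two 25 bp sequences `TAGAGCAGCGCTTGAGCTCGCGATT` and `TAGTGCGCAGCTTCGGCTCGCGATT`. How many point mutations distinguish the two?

6

The sequences differ at bases 4, 7, 8, 9, 14, 15 (1-based) — 6 in total.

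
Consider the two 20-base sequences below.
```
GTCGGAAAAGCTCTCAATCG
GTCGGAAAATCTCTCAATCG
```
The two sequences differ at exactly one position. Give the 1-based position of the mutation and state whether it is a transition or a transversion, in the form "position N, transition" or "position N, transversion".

The sequences differ only at position 10: G→T (purine→pyrimidine), a transversion.

position 10, transversion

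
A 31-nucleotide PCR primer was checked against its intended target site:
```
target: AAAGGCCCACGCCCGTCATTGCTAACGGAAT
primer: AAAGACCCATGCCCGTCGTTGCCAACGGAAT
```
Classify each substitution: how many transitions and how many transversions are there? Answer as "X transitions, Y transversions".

Transitions (purine↔purine or pyrimidine↔pyrimidine): 5 G→A, 10 C→T, 18 A→G, 23 T→C.
Transversions (purine↔pyrimidine): none.

4 transitions, 0 transversions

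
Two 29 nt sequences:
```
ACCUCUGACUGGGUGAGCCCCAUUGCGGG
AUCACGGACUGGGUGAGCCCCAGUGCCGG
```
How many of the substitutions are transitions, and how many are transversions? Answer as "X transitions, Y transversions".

Transitions (purine↔purine or pyrimidine↔pyrimidine): 2 C→U.
Transversions (purine↔pyrimidine): 4 U→A, 6 U→G, 23 U→G, 27 G→C.

1 transition, 4 transversions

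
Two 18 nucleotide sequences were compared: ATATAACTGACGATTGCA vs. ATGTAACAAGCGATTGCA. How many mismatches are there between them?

4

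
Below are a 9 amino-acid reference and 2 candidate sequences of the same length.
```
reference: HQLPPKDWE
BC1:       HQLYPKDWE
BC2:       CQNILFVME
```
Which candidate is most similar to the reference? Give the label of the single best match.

BC1 differs at 1 residue; BC2 differs at 7 residues. The closest is BC1.

BC1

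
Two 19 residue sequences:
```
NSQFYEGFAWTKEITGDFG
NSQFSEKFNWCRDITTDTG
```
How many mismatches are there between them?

8

The sequences differ at residues 5, 7, 9, 11, 12, 13, 16, 18 (1-based) — 8 in total.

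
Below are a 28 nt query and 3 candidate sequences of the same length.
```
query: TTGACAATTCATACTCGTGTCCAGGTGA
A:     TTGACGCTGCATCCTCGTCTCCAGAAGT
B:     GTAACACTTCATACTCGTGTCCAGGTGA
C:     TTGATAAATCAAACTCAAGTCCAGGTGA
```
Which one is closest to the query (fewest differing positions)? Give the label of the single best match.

Hamming distances to query — A: 8; B: 3; C: 5.
Smallest is B with 3 mismatches.

B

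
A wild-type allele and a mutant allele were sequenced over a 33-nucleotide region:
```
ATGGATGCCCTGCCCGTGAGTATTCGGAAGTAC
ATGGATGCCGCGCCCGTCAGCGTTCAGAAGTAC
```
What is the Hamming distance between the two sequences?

Mismatches (1-based): site 10: C→G; site 11: T→C; site 18: G→C; site 21: T→C; site 22: A→G; site 26: G→A.

6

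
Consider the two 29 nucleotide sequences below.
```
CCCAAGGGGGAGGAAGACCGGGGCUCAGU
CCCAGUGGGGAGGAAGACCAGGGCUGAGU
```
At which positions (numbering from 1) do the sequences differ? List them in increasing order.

5, 6, 20, 26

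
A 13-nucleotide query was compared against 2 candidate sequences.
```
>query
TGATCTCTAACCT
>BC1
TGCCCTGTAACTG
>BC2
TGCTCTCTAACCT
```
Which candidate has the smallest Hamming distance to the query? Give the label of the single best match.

BC2

Hamming distances to query — BC1: 5; BC2: 1.
Smallest is BC2 with 1 mismatch.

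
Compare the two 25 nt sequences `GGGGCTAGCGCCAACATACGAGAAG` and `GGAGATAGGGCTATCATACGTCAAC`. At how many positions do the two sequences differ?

8

Comparing position by position, 8 positions differ: 3 (G/A), 5 (C/A), 9 (C/G), 12 (C/T), 14 (A/T), 21 (A/T), 22 (G/C), 25 (G/C).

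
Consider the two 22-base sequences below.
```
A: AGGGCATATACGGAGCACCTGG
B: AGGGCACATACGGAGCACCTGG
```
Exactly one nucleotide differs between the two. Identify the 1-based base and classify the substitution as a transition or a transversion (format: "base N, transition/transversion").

base 7, transition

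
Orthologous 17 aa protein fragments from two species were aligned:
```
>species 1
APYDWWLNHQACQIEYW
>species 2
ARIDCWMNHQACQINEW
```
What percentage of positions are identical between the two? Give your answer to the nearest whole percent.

6 positions differ (2, 3, 5, 7, 15, 16), so 11 of 17 match: 11/17 = 64.71%.

65%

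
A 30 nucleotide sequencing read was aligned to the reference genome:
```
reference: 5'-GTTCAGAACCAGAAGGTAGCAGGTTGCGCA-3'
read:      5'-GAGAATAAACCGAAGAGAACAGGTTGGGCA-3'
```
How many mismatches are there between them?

10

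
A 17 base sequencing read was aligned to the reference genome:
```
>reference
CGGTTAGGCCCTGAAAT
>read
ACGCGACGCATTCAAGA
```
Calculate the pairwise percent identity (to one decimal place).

10 positions differ (1, 2, 4, 5, 7, 10, 11, 13, 16, 17), so 7 of 17 match: 7/17 = 41.18%.

41.2%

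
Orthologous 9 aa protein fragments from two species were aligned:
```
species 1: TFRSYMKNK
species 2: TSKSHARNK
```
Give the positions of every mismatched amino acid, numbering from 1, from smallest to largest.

Differences at position 2 (F→S), position 3 (R→K), position 5 (Y→H), position 6 (M→A), position 7 (K→R).

2, 3, 5, 6, 7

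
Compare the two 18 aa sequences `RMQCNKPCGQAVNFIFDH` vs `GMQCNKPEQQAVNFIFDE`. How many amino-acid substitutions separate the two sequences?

The sequences differ at residues 1, 8, 9, 18 (1-based) — 4 in total.

4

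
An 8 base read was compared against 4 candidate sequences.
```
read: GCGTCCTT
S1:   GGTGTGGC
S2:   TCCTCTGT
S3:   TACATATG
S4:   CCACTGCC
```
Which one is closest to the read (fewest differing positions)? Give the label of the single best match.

Hamming distances to read — S1: 7; S2: 4; S3: 7; S4: 7.
Smallest is S2 with 4 mismatches.

S2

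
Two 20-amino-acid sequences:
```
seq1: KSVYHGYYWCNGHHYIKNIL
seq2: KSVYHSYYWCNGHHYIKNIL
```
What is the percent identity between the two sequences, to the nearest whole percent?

95%

1 position differs (6), so 19 of 20 match: 19/20 = 95%.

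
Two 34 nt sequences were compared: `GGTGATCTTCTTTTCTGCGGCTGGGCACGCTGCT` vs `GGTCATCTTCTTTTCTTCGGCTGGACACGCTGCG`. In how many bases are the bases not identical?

4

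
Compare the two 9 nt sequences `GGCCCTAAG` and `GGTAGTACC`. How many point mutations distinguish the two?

Mismatches (1-based): site 3: C→T; site 4: C→A; site 5: C→G; site 8: A→C; site 9: G→C.

5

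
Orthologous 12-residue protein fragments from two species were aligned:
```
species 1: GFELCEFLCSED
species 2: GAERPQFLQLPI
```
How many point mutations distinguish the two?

The sequences differ at residues 2, 4, 5, 6, 9, 10, 11, 12 (1-based) — 8 in total.

8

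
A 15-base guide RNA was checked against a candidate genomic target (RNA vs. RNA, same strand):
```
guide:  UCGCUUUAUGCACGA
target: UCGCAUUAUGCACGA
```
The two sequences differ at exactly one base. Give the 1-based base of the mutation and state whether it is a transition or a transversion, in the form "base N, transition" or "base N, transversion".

The sequences differ only at base 5: U→A (pyrimidine→purine), a transversion.

base 5, transversion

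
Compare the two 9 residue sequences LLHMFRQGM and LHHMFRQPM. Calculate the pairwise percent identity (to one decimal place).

2 positions differ (2, 8), so 7 of 9 match: 7/9 = 77.78%.

77.8%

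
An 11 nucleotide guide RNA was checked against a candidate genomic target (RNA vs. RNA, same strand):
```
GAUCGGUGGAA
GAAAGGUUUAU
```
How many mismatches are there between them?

Mismatches (1-based): site 3: U→A; site 4: C→A; site 8: G→U; site 9: G→U; site 11: A→U.

5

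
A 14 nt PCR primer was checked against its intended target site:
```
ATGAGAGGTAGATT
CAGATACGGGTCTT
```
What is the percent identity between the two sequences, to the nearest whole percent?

43%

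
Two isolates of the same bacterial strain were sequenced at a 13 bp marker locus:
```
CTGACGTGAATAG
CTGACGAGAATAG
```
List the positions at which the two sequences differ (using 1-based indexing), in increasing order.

7

Differences at position 7 (T→A).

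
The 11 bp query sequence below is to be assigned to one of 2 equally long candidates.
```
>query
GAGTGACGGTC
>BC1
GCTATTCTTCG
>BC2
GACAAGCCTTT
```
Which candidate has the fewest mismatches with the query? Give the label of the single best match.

BC2

Hamming distances to query — BC1: 9; BC2: 7.
Smallest is BC2 with 7 mismatches.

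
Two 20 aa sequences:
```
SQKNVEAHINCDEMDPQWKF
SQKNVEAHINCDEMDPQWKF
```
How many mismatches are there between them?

The two sequences are identical at every position.

0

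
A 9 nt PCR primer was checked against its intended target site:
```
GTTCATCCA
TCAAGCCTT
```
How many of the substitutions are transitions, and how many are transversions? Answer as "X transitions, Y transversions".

4 transitions, 4 transversions

Mismatches (1-based):
position 1: G→T (purine→pyrimidine, transversion)
position 2: T→C (pyrimidine→pyrimidine, transition)
position 3: T→A (pyrimidine→purine, transversion)
position 4: C→A (pyrimidine→purine, transversion)
position 5: A→G (purine→purine, transition)
position 6: T→C (pyrimidine→pyrimidine, transition)
position 8: C→T (pyrimidine→pyrimidine, transition)
position 9: A→T (purine→pyrimidine, transversion)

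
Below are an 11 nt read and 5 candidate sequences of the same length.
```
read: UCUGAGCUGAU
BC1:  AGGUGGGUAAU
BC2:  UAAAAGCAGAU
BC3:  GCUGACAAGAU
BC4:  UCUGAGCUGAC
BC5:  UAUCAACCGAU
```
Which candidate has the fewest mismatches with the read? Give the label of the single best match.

BC1 differs at 7 sites; BC2 differs at 4 sites; BC3 differs at 4 sites; BC4 differs at 1 site; BC5 differs at 4 sites. The closest is BC4.

BC4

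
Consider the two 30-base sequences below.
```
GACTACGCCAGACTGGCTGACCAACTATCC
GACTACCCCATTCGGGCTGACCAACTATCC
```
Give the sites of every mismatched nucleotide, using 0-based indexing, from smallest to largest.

Differences at site 6 (G→C), site 10 (G→T), site 11 (A→T), site 13 (T→G).

6, 10, 11, 13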